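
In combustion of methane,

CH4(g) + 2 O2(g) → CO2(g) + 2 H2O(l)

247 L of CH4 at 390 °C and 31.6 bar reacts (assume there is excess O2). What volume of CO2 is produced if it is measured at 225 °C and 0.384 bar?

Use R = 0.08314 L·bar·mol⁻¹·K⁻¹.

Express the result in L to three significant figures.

n(CH4) = PV/RT = (31.6 × 247) / (0.08314 × 663.15) = 141.6 mol
n(CO2) = (1/1) × 141.6 = 141.6 mol
V = nRT/P = 141.6 × 0.08314 × 498.15 / 0.384 = 15270 L

15300 L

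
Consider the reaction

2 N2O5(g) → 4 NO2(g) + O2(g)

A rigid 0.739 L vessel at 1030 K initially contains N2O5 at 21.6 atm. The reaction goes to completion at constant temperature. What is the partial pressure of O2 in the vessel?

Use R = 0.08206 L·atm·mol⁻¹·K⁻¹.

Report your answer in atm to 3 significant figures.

n(N2O5)₀ = PV/RT = (21.6 × 0.739) / (0.08206 × 1030) = 0.1889 mol
n(O2) = (1/2) × 0.1889 = 0.09445 mol
P(O2) = nRT/V = 0.09445 × 0.08206 × 1030 / 0.739 = 10.80 atm

10.8 atm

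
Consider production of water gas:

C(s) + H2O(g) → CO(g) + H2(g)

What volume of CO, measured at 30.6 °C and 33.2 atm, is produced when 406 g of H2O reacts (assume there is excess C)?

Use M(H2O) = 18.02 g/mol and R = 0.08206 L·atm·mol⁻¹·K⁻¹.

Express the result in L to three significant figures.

16.9 L

n(H2O) = 406.0 / 18.02 = 22.53 mol
n(CO) = (1/1) × 22.53 = 22.53 mol
V = nRT/P = 22.53 × 0.08206 × 303.75 / 33.2 = 16.91 L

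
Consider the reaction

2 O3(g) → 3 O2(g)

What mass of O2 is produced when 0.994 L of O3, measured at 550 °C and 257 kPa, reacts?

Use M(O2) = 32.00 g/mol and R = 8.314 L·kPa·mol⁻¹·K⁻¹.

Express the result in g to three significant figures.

n(O3) = PV/RT = (257 × 0.994) / (8.314 × 823.15) = 0.03733 mol
n(O2) = (3/2) × 0.03733 = 0.05600 mol
m(O2) = 0.05600 × 32.00 = 1.792 g

1.79 g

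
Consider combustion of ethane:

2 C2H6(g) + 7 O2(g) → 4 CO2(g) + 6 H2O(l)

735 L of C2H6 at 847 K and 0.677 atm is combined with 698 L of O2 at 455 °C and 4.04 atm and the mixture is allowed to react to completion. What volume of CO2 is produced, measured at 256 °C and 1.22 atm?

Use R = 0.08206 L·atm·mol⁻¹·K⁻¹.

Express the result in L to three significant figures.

510 L

n(C2H6) = PV/RT = (0.677 × 735) / (0.08206 × 847) = 7.159 mol
n(O2) = PV/RT = (4.04 × 698) / (0.08206 × 728.15) = 47.19 mol
For 7.159 mol C2H6, stoichiometry requires (7/2) × 7.159 = 25.06 mol O2; 47.19 mol is available, so C2H6 is limiting.
n(CO2) = (4/2) × 7.159 = 14.32 mol
V(CO2) = nRT/P = 14.32 × 0.08206 × 529.15 / 1.22 = 509.7 L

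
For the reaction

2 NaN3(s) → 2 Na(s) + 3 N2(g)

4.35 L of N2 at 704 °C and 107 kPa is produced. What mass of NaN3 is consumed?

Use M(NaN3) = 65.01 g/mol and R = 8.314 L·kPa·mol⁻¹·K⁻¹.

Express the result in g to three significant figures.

2.48 g

n(N2) = PV/RT = (107 × 4.35) / (8.314 × 977.15) = 0.05729 mol
n(NaN3) = (2/3) × 0.05729 = 0.03819 mol
m(NaN3) = 0.03819 × 65.01 = 2.483 g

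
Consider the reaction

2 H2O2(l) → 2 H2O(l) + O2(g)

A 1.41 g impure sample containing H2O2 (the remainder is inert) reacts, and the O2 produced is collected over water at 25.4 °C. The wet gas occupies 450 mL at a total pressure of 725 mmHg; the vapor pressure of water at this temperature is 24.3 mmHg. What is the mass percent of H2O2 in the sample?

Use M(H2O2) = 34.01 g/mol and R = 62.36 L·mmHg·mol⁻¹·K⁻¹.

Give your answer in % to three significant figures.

P(O2) = 725 − 24.3 = 700.7 mmHg
n(O2) = PV/RT = (700.7 × 0.4500) / (62.36 × 298.55) = 0.01694 mol
n(H2O2) = (2/1) × 0.01694 = 0.03388 mol
m(H2O2) = 0.03388 × 34.01 = 1.152 g
%H2O2 = 1.152 / 1.41 × 100 = 81.70%

81.7 %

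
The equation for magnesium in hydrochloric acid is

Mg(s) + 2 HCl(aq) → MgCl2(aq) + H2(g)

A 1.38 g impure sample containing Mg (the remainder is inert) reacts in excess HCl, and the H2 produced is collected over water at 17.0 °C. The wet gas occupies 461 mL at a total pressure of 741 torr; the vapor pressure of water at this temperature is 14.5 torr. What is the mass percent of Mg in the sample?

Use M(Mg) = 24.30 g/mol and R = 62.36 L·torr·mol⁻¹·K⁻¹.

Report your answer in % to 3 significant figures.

P(H2) = 741 − 14.5 = 726.5 torr
n(H2) = PV/RT = (726.5 × 0.4610) / (62.36 × 290.15) = 0.01851 mol
n(Mg) = (1/1) × 0.01851 = 0.01851 mol
m(Mg) = 0.01851 × 24.30 = 0.4498 g
%Mg = 0.4498 / 1.38 × 100 = 32.59%

32.6 %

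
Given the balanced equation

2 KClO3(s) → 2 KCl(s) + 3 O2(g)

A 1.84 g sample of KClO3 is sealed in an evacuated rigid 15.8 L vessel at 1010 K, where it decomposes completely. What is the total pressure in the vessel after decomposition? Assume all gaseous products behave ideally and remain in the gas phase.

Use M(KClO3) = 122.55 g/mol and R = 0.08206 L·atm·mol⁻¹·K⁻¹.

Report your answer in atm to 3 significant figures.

n(KClO3) = 1.84 / 122.55 = 0.01501 mol
n(gas produced) = (3/2) × 0.01501 = 0.02252 mol
P = nRT/V = 0.02252 × 0.08206 × 1010 / 15.8 = 0.1181 atm

0.118 atm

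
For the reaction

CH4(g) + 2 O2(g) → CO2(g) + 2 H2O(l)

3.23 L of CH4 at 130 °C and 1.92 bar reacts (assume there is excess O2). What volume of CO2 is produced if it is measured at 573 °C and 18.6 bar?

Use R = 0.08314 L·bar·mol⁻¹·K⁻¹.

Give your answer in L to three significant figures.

0.700 L

n(CH4) = PV/RT = (1.92 × 3.23) / (0.08314 × 403.15) = 0.1850 mol
n(CO2) = (1/1) × 0.1850 = 0.1850 mol
V = nRT/P = 0.1850 × 0.08314 × 846.15 / 18.6 = 0.6997 L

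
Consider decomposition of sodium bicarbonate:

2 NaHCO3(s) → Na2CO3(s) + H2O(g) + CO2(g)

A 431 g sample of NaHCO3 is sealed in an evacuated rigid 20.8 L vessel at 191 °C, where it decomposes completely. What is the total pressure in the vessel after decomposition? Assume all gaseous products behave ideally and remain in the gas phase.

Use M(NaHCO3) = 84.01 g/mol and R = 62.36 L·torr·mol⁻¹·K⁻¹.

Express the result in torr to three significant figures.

7140 torr

n(NaHCO3) = 431 / 84.01 = 5.130 mol
n(gas produced) = (2/2) × 5.130 = 5.130 mol
P = nRT/V = 5.130 × 62.36 × 464.15 / 20.8 = 7139 torr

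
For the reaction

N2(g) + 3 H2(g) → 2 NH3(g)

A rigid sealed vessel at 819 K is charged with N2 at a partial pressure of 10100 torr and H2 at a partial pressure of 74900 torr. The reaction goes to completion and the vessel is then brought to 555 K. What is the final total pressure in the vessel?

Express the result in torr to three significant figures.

Because the vessel is rigid and T is held at 819 K, work the stoichiometry in partial pressures (P_i = n_iRT/V).
P(H2) required for 10100 torr of N2 = (3/1) × 10100 = 30300 torr; available 74900 torr, so N2 is limiting.
P(H2) remaining = 74900 − (3/1) × 10100 = 44600 torr
P(gaseous products) = (2)/1 × 10100 = 20200 torr
P_total at 819 K = 44600 + 20200 = 64800 torr
Scaling to 555 K: P = 64800 × 555/819 = 43910 torr

43900 torr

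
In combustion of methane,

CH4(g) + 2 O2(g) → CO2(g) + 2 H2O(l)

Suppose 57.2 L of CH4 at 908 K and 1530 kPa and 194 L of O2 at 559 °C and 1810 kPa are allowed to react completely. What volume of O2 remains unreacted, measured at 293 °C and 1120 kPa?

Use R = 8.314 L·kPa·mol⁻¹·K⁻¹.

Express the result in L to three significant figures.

116 L

n(CH4) = PV/RT = (1530 × 57.2) / (8.314 × 908) = 11.59 mol
n(O2) = PV/RT = (1810 × 194) / (8.314 × 832.15) = 50.75 mol
For 11.59 mol CH4, stoichiometry requires (2/1) × 11.59 = 23.18 mol O2; 50.75 mol is available, so CH4 is limiting.
n(O2) consumed = (2/1) × 11.59 = 23.18 mol; remaining = 50.75 − 23.18 = 27.57 mol
V(O2) = nRT/P = 27.57 × 8.314 × 566.15 / 1120 = 115.9 L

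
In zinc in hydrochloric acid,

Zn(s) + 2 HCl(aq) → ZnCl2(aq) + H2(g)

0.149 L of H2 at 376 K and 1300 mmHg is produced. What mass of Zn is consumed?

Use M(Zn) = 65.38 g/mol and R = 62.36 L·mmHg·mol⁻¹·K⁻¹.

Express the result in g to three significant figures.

n(H2) = PV/RT = (1300 × 0.149) / (62.36 × 376) = 0.008261 mol
n(Zn) = (1/1) × 0.008261 = 0.008261 mol
m(Zn) = 0.008261 × 65.38 = 0.5401 g

0.540 g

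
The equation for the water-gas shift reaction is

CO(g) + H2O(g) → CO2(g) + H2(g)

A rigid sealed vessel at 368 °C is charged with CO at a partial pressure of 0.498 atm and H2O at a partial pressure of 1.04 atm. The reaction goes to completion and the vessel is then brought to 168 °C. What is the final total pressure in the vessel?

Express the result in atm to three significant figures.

1.06 atm

Because the vessel is rigid and T is held at 368 °C, work the stoichiometry in partial pressures (P_i = n_iRT/V).
P(H2O) required for 0.498 atm of CO = (1/1) × 0.498 = 0.4980 atm; available 1.04 atm, so CO is limiting.
P(H2O) remaining = 1.04 − (1/1) × 0.498 = 0.5420 atm
P(gaseous products) = (1+1)/1 × 0.498 = 0.9960 atm
P_total at 368 °C = 0.5420 + 0.9960 = 1.538 atm
Scaling to 168 °C: P = 1.538 × 441.15/641.15 = 1.058 atm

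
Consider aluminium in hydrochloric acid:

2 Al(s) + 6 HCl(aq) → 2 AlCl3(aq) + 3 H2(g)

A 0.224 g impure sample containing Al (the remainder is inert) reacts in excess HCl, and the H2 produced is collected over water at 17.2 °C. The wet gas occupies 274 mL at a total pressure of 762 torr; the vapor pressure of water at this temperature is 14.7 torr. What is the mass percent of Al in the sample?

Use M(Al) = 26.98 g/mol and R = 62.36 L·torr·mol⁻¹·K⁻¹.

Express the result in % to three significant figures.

P(H2) = 762 − 14.7 = 747.3 torr
n(H2) = PV/RT = (747.3 × 0.2740) / (62.36 × 290.35) = 0.01131 mol
n(Al) = (2/3) × 0.01131 = 0.007540 mol
m(Al) = 0.007540 × 26.98 = 0.2034 g
%Al = 0.2034 / 0.224 × 100 = 90.80%

90.8 %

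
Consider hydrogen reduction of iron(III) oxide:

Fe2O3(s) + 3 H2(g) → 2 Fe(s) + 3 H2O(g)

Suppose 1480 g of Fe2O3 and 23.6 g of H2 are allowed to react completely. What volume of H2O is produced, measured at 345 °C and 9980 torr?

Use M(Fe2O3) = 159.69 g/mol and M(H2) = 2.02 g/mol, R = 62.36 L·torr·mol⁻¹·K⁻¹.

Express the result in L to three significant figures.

45.1 L

n(Fe2O3) = 1480 / 159.69 = 9.268 mol
n(H2) = 23.6 / 2.02 = 11.68 mol
For 9.268 mol Fe2O3, stoichiometry requires (3/1) × 9.268 = 27.80 mol H2; 11.68 mol is available, so H2 is limiting.
n(H2O) = (3/3) × 11.68 = 11.68 mol
V(H2O) = nRT/P = 11.68 × 62.36 × 618.15 / 9980 = 45.11 L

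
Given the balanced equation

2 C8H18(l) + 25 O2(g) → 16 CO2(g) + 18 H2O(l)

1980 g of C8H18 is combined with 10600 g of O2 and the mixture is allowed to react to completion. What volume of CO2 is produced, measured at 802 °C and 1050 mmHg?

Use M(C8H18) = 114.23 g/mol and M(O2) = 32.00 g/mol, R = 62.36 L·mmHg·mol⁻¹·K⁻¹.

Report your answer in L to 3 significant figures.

8850 L

n(C8H18) = 1980 / 114.23 = 17.33 mol
n(O2) = 10600 / 32.00 = 331.2 mol
For 17.33 mol C8H18, stoichiometry requires (25/2) × 17.33 = 216.6 mol O2; 331.2 mol is available, so C8H18 is limiting.
n(CO2) = (16/2) × 17.33 = 138.6 mol
V(CO2) = nRT/P = 138.6 × 62.36 × 1075.15 / 1050 = 8850 L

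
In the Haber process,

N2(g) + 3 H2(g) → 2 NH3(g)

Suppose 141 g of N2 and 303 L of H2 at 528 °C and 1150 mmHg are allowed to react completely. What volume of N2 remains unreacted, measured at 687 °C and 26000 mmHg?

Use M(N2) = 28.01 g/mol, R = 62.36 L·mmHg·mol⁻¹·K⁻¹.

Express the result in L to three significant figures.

6.24 L

n(N2) = 141 / 28.01 = 5.034 mol
n(H2) = PV/RT = (1150 × 303) / (62.36 × 801.15) = 6.975 mol
For 5.034 mol N2, stoichiometry requires (3/1) × 5.034 = 15.10 mol H2; 6.975 mol is available, so H2 is limiting.
n(N2) consumed = (1/3) × 6.975 = 2.325 mol; remaining = 5.034 − 2.325 = 2.709 mol
V(N2) = nRT/P = 2.709 × 62.36 × 960.15 / 26000 = 6.239 L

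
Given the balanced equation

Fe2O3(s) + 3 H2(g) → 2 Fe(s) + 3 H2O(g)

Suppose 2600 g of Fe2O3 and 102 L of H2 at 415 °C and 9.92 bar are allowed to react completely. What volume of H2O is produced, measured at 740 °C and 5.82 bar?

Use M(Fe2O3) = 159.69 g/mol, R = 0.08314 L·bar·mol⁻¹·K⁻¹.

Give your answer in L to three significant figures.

256 L

n(Fe2O3) = 2600 / 159.69 = 16.28 mol
n(H2) = PV/RT = (9.92 × 102) / (0.08314 × 688.15) = 17.69 mol
For 16.28 mol Fe2O3, stoichiometry requires (3/1) × 16.28 = 48.84 mol H2; 17.69 mol is available, so H2 is limiting.
n(H2O) = (3/3) × 17.69 = 17.69 mol
V(H2O) = nRT/P = 17.69 × 0.08314 × 1013.15 / 5.82 = 256.0 L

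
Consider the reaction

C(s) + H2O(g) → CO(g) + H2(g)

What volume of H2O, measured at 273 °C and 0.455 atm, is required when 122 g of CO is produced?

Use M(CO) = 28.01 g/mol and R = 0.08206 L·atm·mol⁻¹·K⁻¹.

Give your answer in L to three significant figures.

429 L

n(CO) = 122.0 / 28.01 = 4.356 mol
n(H2O) = (1/1) × 4.356 = 4.356 mol
V = nRT/P = 4.356 × 0.08206 × 546.15 / 0.455 = 429.1 L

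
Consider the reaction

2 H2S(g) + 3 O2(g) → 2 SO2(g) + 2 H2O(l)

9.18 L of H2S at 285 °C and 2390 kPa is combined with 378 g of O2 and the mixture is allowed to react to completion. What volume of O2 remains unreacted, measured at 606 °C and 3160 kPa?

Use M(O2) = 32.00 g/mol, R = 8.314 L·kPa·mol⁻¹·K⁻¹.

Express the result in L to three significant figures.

10.9 L

n(H2S) = PV/RT = (2390 × 9.18) / (8.314 × 558.15) = 4.728 mol
n(O2) = 378 / 32.00 = 11.81 mol
For 4.728 mol H2S, stoichiometry requires (3/2) × 4.728 = 7.092 mol O2; 11.81 mol is available, so H2S is limiting.
n(O2) consumed = (3/2) × 4.728 = 7.092 mol; remaining = 11.81 − 7.092 = 4.718 mol
V(O2) = nRT/P = 4.718 × 8.314 × 879.15 / 3160 = 10.91 L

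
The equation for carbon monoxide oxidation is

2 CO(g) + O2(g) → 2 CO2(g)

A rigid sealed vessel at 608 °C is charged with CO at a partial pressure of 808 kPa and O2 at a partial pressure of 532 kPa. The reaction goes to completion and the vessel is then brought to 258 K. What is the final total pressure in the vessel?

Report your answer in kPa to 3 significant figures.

Because the vessel is rigid and T is held at 608 °C, work the stoichiometry in partial pressures (P_i = n_iRT/V).
P(O2) required for 808 kPa of CO = (1/2) × 808 = 404.0 kPa; available 532 kPa, so CO is limiting.
P(O2) remaining = 532 − (1/2) × 808 = 128.0 kPa
P(gaseous products) = (2)/2 × 808 = 808.0 kPa
P_total at 608 °C = 128.0 + 808.0 = 936.0 kPa
Scaling to 258 K: P = 936.0 × 258/881.15 = 274.1 kPa

274 kPa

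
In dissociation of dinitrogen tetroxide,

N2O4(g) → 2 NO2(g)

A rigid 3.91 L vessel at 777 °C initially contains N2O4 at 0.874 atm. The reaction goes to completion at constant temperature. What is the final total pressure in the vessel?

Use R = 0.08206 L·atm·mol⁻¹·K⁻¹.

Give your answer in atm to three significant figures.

Since T and V are fixed, P_final/P_initial = n_final/n_initial = 2/1.
P_final = (2/1) × 0.874 = 1.748 atm

1.75 atm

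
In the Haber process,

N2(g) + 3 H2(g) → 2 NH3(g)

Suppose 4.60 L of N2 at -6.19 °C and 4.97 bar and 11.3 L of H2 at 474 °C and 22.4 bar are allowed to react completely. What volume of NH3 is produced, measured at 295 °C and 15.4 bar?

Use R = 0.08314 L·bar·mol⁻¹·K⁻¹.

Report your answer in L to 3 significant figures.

6.32 L

n(N2) = PV/RT = (4.97 × 4.60) / (0.08314 × 266.96) = 1.030 mol
n(H2) = PV/RT = (22.4 × 11.3) / (0.08314 × 747.15) = 4.075 mol
For 1.030 mol N2, stoichiometry requires (3/1) × 1.030 = 3.090 mol H2; 4.075 mol is available, so N2 is limiting.
n(NH3) = (2/1) × 1.030 = 2.060 mol
V(NH3) = nRT/P = 2.060 × 0.08314 × 568.15 / 15.4 = 6.319 L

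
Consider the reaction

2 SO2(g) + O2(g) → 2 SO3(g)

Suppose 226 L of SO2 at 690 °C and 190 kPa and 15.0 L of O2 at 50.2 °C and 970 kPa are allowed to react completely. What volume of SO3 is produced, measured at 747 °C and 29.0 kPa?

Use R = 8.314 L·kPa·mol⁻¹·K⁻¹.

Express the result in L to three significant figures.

n(SO2) = PV/RT = (190 × 226) / (8.314 × 963.15) = 5.362 mol
n(O2) = PV/RT = (970 × 15.0) / (8.314 × 323.35) = 5.412 mol
For 5.362 mol SO2, stoichiometry requires (1/2) × 5.362 = 2.681 mol O2; 5.412 mol is available, so SO2 is limiting.
n(SO3) = (2/2) × 5.362 = 5.362 mol
V(SO3) = nRT/P = 5.362 × 8.314 × 1020.15 / 29.0 = 1568 L

1570 L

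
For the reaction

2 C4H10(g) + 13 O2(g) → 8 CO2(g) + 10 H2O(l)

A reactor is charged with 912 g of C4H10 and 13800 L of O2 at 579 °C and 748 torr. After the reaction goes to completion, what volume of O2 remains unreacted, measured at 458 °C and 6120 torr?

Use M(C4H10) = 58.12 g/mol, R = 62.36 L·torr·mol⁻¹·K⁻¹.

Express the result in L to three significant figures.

687 L

n(C4H10) = 912 / 58.12 = 15.69 mol
n(O2) = PV/RT = (748 × 13800) / (62.36 × 852.15) = 194.2 mol
For 15.69 mol C4H10, stoichiometry requires (13/2) × 15.69 = 102.0 mol O2; 194.2 mol is available, so C4H10 is limiting.
n(O2) consumed = (13/2) × 15.69 = 102.0 mol; remaining = 194.2 − 102.0 = 92.20 mol
V(O2) = nRT/P = 92.20 × 62.36 × 731.15 / 6120 = 686.9 L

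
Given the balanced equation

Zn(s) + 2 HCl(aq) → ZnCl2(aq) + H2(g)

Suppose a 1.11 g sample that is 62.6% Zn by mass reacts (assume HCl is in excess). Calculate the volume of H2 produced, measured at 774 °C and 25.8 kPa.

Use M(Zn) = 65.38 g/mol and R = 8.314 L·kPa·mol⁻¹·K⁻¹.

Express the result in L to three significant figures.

mass of Zn = 1.11 × 62.6/100 = 0.6949 g
n(Zn) = 0.6949 / 65.38 = 0.01063 mol
n(H2) = (1/1) × 0.01063 = 0.01063 mol
V = nRT/P = 0.01063 × 8.314 × 1047.15 / 25.8 = 3.587 L

3.59 L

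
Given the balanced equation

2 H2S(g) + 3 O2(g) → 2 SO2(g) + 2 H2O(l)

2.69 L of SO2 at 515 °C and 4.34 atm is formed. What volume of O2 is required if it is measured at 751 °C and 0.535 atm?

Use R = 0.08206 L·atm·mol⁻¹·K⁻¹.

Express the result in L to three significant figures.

42.5 L

n(SO2) = PV/RT = (4.34 × 2.69) / (0.08206 × 788.15) = 0.1805 mol
n(O2) = (3/2) × 0.1805 = 0.2707 mol
V = nRT/P = 0.2707 × 0.08206 × 1024.15 / 0.535 = 42.52 L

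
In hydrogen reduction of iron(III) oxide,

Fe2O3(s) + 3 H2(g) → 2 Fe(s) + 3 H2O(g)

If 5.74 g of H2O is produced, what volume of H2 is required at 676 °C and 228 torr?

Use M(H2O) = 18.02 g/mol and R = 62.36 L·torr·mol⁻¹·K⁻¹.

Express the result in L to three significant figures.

n(H2O) = 5.740 / 18.02 = 0.3185 mol
n(H2) = (3/3) × 0.3185 = 0.3185 mol
V = nRT/P = 0.3185 × 62.36 × 949.15 / 228 = 82.68 L

82.7 L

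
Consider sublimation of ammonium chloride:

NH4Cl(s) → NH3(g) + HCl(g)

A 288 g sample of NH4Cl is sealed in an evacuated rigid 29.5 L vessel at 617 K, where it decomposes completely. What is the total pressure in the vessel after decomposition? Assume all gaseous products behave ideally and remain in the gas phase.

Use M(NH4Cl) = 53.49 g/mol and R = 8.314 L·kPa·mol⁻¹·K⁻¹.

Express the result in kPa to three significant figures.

n(NH4Cl) = 288 / 53.49 = 5.384 mol
n(gas produced) = (2/1) × 5.384 = 10.77 mol
P = nRT/V = 10.77 × 8.314 × 617 / 29.5 = 1873 kPa

1870 kPa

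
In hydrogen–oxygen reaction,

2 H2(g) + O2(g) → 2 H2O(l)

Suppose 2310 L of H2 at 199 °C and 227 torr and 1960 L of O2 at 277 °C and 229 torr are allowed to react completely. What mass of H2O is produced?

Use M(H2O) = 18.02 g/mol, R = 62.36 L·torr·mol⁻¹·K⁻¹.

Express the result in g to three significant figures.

321 g

n(H2) = PV/RT = (227 × 2310) / (62.36 × 472.15) = 17.81 mol
n(O2) = PV/RT = (229 × 1960) / (62.36 × 550.15) = 13.08 mol
For 17.81 mol H2, stoichiometry requires (1/2) × 17.81 = 8.905 mol O2; 13.08 mol is available, so H2 is limiting.
n(H2O) = (2/2) × 17.81 = 17.81 mol
m(H2O) = 17.81 × 18.02 = 320.9 g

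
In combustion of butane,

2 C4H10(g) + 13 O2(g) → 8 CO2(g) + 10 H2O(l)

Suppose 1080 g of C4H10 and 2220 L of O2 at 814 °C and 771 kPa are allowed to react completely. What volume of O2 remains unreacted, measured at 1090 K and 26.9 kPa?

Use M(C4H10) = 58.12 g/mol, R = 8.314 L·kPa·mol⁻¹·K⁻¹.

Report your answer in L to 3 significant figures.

n(C4H10) = 1080 / 58.12 = 18.58 mol
n(O2) = PV/RT = (771 × 2220) / (8.314 × 1087.15) = 189.4 mol
For 18.58 mol C4H10, stoichiometry requires (13/2) × 18.58 = 120.8 mol O2; 189.4 mol is available, so C4H10 is limiting.
n(O2) consumed = (13/2) × 18.58 = 120.8 mol; remaining = 189.4 − 120.8 = 68.60 mol
V(O2) = nRT/P = 68.60 × 8.314 × 1090 / 26.9 = 23110 L

23100 L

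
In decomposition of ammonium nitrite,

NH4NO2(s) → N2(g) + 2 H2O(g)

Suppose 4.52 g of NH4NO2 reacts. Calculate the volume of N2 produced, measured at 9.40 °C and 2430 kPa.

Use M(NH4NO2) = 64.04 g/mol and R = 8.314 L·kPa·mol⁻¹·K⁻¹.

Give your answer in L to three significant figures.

n(NH4NO2) = 4.520 / 64.04 = 0.07058 mol
n(N2) = (1/1) × 0.07058 = 0.07058 mol
V = nRT/P = 0.07058 × 8.314 × 282.55 / 2430 = 0.06823 L

0.0682 L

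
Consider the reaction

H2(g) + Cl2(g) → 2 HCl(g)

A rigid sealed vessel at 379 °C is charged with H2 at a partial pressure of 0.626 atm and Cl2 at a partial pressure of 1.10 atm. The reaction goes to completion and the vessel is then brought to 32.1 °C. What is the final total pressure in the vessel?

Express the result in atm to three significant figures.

With V and T fixed, P_i ∝ n_i, so the mole ratios apply directly to partial pressures at 379 °C.
P(Cl2) required for 0.626 atm of H2 = (1/1) × 0.626 = 0.6260 atm; available 1.10 atm, so H2 is limiting.
P(Cl2) remaining = 1.10 − (1/1) × 0.626 = 0.4740 atm
P(gaseous products) = (2)/1 × 0.626 = 1.252 atm
P_total at 379 °C = 0.4740 + 1.252 = 1.726 atm
Scaling to 32.1 °C: P = 1.726 × 305.25/652.15 = 0.8079 atm

0.808 atm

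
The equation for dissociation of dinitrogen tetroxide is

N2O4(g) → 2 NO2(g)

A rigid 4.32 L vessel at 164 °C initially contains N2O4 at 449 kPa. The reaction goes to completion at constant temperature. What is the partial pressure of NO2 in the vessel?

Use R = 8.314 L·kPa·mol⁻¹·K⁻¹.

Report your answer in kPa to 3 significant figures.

898 kPa

n(N2O4)₀ = PV/RT = (449 × 4.32) / (8.314 × 437.15) = 0.5337 mol
n(NO2) = (2/1) × 0.5337 = 1.067 mol
P(NO2) = nRT/V = 1.067 × 8.314 × 437.15 / 4.32 = 897.7 kPa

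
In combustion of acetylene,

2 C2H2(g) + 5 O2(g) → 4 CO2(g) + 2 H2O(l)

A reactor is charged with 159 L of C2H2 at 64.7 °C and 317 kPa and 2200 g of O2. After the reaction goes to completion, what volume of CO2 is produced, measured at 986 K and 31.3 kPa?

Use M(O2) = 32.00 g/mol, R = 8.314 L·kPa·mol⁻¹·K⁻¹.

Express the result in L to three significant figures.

9400 L

n(C2H2) = PV/RT = (317 × 159) / (8.314 × 337.85) = 17.94 mol
n(O2) = 2200 / 32.00 = 68.75 mol
For 17.94 mol C2H2, stoichiometry requires (5/2) × 17.94 = 44.85 mol O2; 68.75 mol is available, so C2H2 is limiting.
n(CO2) = (4/2) × 17.94 = 35.88 mol
V(CO2) = nRT/P = 35.88 × 8.314 × 986 / 31.3 = 9397 L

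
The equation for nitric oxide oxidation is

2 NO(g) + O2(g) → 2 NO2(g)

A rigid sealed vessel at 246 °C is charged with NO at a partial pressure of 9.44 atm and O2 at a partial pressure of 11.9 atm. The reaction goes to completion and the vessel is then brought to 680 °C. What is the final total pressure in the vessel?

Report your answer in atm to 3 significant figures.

At constant V, partial pressures at 246 °C are proportional to moles, so apply stoichiometry directly to pressures.
P(O2) required for 9.44 atm of NO = (1/2) × 9.44 = 4.720 atm; available 11.9 atm, so NO is limiting.
P(O2) remaining = 11.9 − (1/2) × 9.44 = 7.180 atm
P(gaseous products) = (2)/2 × 9.44 = 9.440 atm
P_total at 246 °C = 7.180 + 9.440 = 16.62 atm
Scaling to 680 °C: P = 16.62 × 953.15/519.15 = 30.51 atm

30.5 atm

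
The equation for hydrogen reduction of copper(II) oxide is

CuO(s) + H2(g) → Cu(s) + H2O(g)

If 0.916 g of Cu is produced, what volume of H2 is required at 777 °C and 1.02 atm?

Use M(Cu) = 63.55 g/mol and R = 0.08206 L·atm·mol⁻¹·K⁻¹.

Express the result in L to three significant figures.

1.22 L

n(Cu) = 0.9160 / 63.55 = 0.01441 mol
n(H2) = (1/1) × 0.01441 = 0.01441 mol
V = nRT/P = 0.01441 × 0.08206 × 1050.15 / 1.02 = 1.217 L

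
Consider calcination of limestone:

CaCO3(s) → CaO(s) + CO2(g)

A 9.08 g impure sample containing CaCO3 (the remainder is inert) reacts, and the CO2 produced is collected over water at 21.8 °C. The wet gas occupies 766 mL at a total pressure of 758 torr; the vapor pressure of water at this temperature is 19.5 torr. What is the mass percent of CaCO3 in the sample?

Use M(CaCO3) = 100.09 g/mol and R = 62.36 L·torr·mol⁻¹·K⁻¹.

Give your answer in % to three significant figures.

P(CO2) = 758 − 19.5 = 738.5 torr
n(CO2) = PV/RT = (738.5 × 0.7660) / (62.36 × 294.95) = 0.03076 mol
n(CaCO3) = (1/1) × 0.03076 = 0.03076 mol
m(CaCO3) = 0.03076 × 100.09 = 3.079 g
%CaCO3 = 3.079 / 9.08 × 100 = 33.91%

33.9 %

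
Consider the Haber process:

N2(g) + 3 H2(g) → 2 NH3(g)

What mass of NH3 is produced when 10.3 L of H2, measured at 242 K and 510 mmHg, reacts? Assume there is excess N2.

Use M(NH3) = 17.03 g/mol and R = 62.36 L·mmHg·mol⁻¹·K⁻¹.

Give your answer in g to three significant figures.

n(H2) = PV/RT = (510 × 10.3) / (62.36 × 242) = 0.3481 mol
n(NH3) = (2/3) × 0.3481 = 0.2321 mol
m(NH3) = 0.2321 × 17.03 = 3.953 g

3.95 g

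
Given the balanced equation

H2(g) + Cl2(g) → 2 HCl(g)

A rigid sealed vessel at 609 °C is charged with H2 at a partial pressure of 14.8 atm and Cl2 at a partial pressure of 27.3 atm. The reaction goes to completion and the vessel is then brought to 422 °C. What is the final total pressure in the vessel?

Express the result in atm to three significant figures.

Because the vessel is rigid and T is held at 609 °C, work the stoichiometry in partial pressures (P_i = n_iRT/V).
P(Cl2) required for 14.8 atm of H2 = (1/1) × 14.8 = 14.80 atm; available 27.3 atm, so H2 is limiting.
P(Cl2) remaining = 27.3 − (1/1) × 14.8 = 12.50 atm
P(gaseous products) = (2)/1 × 14.8 = 29.60 atm
P_total at 609 °C = 12.50 + 29.60 = 42.10 atm
Scaling to 422 °C: P = 42.10 × 695.15/882.15 = 33.18 atm

33.2 atm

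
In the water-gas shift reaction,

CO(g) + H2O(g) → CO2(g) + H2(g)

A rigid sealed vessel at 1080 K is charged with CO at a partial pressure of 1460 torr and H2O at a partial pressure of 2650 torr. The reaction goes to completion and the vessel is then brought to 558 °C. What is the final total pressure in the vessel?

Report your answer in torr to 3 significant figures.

At constant V, partial pressures at 1080 K are proportional to moles, so apply stoichiometry directly to pressures.
P(H2O) required for 1460 torr of CO = (1/1) × 1460 = 1460 torr; available 2650 torr, so CO is limiting.
P(H2O) remaining = 2650 − (1/1) × 1460 = 1190 torr
P(gaseous products) = (1+1)/1 × 1460 = 2920 torr
P_total at 1080 K = 1190 + 2920 = 4110 torr
Scaling to 558 °C: P = 4110 × 831.15/1080 = 3163 torr

3160 torr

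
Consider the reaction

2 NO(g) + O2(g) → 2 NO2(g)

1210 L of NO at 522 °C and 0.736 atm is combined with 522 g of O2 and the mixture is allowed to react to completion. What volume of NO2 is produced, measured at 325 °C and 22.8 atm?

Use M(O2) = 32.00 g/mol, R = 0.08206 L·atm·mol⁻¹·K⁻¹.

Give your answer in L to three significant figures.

29.4 L

n(NO) = PV/RT = (0.736 × 1210) / (0.08206 × 795.15) = 13.65 mol
n(O2) = 522 / 32.00 = 16.31 mol
For 13.65 mol NO, stoichiometry requires (1/2) × 13.65 = 6.825 mol O2; 16.31 mol is available, so NO is limiting.
n(NO2) = (2/2) × 13.65 = 13.65 mol
V(NO2) = nRT/P = 13.65 × 0.08206 × 598.15 / 22.8 = 29.39 L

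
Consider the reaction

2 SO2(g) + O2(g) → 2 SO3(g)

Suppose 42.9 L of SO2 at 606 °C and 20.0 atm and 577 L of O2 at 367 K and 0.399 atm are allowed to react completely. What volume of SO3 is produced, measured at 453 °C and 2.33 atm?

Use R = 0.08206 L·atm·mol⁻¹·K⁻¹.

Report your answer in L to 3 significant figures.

n(SO2) = PV/RT = (20.0 × 42.9) / (0.08206 × 879.15) = 11.89 mol
n(O2) = PV/RT = (0.399 × 577) / (0.08206 × 367) = 7.645 mol
For 11.89 mol SO2, stoichiometry requires (1/2) × 11.89 = 5.945 mol O2; 7.645 mol is available, so SO2 is limiting.
n(SO3) = (2/2) × 11.89 = 11.89 mol
V(SO3) = nRT/P = 11.89 × 0.08206 × 726.15 / 2.33 = 304.1 L

304 L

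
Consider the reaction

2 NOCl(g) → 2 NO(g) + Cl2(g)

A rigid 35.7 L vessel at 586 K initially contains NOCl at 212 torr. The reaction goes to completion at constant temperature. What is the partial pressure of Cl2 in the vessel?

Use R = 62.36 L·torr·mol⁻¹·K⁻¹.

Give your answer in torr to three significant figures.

106 torr

n(NOCl)₀ = PV/RT = (212 × 35.7) / (62.36 × 586) = 0.2071 mol
n(Cl2) = (1/2) × 0.2071 = 0.1036 mol
P(Cl2) = nRT/V = 0.1036 × 62.36 × 586 / 35.7 = 106.0 torr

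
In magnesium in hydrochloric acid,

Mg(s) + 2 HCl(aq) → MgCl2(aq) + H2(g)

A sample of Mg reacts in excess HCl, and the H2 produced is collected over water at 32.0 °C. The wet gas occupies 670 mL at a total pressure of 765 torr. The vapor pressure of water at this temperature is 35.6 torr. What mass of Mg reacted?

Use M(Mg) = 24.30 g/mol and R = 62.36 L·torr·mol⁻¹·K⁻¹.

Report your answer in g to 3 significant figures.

P(H2) = 765 − 35.6 = 729.4 torr
n(H2) = PV/RT = (729.4 × 0.6700) / (62.36 × 305.15) = 0.02568 mol
n(Mg) = (1/1) × 0.02568 = 0.02568 mol
m(Mg) = 0.02568 × 24.30 = 0.6240 g

0.624 g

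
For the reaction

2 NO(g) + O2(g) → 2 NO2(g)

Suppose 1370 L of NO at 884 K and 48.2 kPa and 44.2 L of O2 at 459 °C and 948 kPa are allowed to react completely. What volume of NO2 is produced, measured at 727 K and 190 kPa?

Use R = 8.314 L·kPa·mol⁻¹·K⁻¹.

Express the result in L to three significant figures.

286 L

n(NO) = PV/RT = (48.2 × 1370) / (8.314 × 884) = 8.985 mol
n(O2) = PV/RT = (948 × 44.2) / (8.314 × 732.15) = 6.884 mol
For 8.985 mol NO, stoichiometry requires (1/2) × 8.985 = 4.492 mol O2; 6.884 mol is available, so NO is limiting.
n(NO2) = (2/2) × 8.985 = 8.985 mol
V(NO2) = nRT/P = 8.985 × 8.314 × 727 / 190 = 285.8 L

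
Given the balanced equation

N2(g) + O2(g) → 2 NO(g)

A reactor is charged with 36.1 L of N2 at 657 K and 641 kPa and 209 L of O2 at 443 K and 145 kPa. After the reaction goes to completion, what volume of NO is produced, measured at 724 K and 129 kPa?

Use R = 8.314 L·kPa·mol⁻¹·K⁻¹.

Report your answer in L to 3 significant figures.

n(N2) = PV/RT = (641 × 36.1) / (8.314 × 657) = 4.236 mol
n(O2) = PV/RT = (145 × 209) / (8.314 × 443) = 8.228 mol
For 4.236 mol N2, stoichiometry requires (1/1) × 4.236 = 4.236 mol O2; 8.228 mol is available, so N2 is limiting.
n(NO) = (2/1) × 4.236 = 8.472 mol
V(NO) = nRT/P = 8.472 × 8.314 × 724 / 129 = 395.3 L

395 L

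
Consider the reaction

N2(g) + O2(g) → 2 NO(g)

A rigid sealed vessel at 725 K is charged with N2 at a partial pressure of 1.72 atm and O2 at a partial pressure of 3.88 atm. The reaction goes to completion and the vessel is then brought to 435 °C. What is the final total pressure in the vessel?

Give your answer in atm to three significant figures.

5.47 atm

Because the vessel is rigid and T is held at 725 K, work the stoichiometry in partial pressures (P_i = n_iRT/V).
P(O2) required for 1.72 atm of N2 = (1/1) × 1.72 = 1.720 atm; available 3.88 atm, so N2 is limiting.
P(O2) remaining = 3.88 − (1/1) × 1.72 = 2.160 atm
P(gaseous products) = (2)/1 × 1.72 = 3.440 atm
P_total at 725 K = 2.160 + 3.440 = 5.600 atm
Scaling to 435 °C: P = 5.600 × 708.15/725 = 5.470 atm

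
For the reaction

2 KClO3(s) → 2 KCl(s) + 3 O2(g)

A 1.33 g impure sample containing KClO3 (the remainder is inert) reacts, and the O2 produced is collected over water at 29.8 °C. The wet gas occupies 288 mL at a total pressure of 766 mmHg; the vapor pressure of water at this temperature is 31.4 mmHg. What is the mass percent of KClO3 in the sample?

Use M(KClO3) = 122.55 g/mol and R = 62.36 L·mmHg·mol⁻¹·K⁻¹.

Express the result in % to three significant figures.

P(O2) = 766 − 31.4 = 734.6 mmHg
n(O2) = PV/RT = (734.6 × 0.2880) / (62.36 × 302.95) = 0.01120 mol
n(KClO3) = (2/3) × 0.01120 = 0.007467 mol
m(KClO3) = 0.007467 × 122.55 = 0.9151 g
%KClO3 = 0.9151 / 1.33 × 100 = 68.80%

68.8 %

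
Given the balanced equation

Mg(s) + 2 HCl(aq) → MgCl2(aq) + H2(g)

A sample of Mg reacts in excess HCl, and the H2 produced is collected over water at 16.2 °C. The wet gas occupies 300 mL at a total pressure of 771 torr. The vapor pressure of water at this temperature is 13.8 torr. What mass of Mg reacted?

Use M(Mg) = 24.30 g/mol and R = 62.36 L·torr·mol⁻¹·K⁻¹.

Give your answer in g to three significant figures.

P(H2) = 771 − 13.8 = 757.2 torr
n(H2) = PV/RT = (757.2 × 0.3000) / (62.36 × 289.35) = 0.01259 mol
n(Mg) = (1/1) × 0.01259 = 0.01259 mol
m(Mg) = 0.01259 × 24.30 = 0.3059 g

0.306 g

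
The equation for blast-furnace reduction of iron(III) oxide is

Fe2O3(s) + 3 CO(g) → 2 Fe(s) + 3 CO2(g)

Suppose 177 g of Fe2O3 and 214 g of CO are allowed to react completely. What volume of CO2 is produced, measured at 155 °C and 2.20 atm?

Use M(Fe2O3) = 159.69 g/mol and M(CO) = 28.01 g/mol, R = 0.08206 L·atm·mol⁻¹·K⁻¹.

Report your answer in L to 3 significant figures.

53.1 L

n(Fe2O3) = 177 / 159.69 = 1.108 mol
n(CO) = 214 / 28.01 = 7.640 mol
For 1.108 mol Fe2O3, stoichiometry requires (3/1) × 1.108 = 3.324 mol CO; 7.640 mol is available, so Fe2O3 is limiting.
n(CO2) = (3/1) × 1.108 = 3.324 mol
V(CO2) = nRT/P = 3.324 × 0.08206 × 428.15 / 2.20 = 53.08 L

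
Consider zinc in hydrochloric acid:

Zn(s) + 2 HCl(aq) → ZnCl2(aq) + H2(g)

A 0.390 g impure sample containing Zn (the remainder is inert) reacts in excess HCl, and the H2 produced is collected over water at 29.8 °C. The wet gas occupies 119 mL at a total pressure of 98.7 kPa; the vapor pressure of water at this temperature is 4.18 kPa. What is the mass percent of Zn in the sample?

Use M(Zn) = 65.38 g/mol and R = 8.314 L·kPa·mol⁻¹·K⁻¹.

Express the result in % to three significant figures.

74.9 %

P(H2) = 98.7 − 4.18 = 94.52 kPa
n(H2) = PV/RT = (94.52 × 0.1190) / (8.314 × 302.95) = 0.004466 mol
n(Zn) = (1/1) × 0.004466 = 0.004466 mol
m(Zn) = 0.004466 × 65.38 = 0.2920 g
%Zn = 0.2920 / 0.390 × 100 = 74.87%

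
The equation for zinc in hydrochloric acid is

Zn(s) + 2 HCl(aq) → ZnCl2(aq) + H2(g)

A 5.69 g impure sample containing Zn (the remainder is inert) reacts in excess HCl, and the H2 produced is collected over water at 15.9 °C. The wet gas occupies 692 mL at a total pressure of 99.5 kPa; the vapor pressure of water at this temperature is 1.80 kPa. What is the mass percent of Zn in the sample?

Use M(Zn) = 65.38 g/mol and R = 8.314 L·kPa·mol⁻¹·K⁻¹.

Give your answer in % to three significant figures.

32.3 %

P(H2) = 99.5 − 1.80 = 97.70 kPa
n(H2) = PV/RT = (97.70 × 0.6920) / (8.314 × 289.05) = 0.02813 mol
n(Zn) = (1/1) × 0.02813 = 0.02813 mol
m(Zn) = 0.02813 × 65.38 = 1.839 g
%Zn = 1.839 / 5.69 × 100 = 32.32%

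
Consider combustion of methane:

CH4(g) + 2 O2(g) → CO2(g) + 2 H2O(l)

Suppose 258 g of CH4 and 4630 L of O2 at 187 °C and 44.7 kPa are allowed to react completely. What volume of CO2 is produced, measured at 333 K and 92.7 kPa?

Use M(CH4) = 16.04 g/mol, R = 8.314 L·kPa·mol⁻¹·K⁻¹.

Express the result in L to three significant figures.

480 L

n(CH4) = 258 / 16.04 = 16.08 mol
n(O2) = PV/RT = (44.7 × 4630) / (8.314 × 460.15) = 54.10 mol
For 16.08 mol CH4, stoichiometry requires (2/1) × 16.08 = 32.16 mol O2; 54.10 mol is available, so CH4 is limiting.
n(CO2) = (1/1) × 16.08 = 16.08 mol
V(CO2) = nRT/P = 16.08 × 8.314 × 333 / 92.7 = 480.2 L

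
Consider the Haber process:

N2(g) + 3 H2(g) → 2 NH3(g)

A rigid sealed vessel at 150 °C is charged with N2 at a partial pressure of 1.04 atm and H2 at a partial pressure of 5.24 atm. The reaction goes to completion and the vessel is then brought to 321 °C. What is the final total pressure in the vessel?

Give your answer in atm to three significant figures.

5.90 atm

Because the vessel is rigid and T is held at 150 °C, work the stoichiometry in partial pressures (P_i = n_iRT/V).
P(H2) required for 1.04 atm of N2 = (3/1) × 1.04 = 3.120 atm; available 5.24 atm, so N2 is limiting.
P(H2) remaining = 5.24 − (3/1) × 1.04 = 2.120 atm
P(gaseous products) = (2)/1 × 1.04 = 2.080 atm
P_total at 150 °C = 2.120 + 2.080 = 4.200 atm
Scaling to 321 °C: P = 4.200 × 594.15/423.15 = 5.897 atm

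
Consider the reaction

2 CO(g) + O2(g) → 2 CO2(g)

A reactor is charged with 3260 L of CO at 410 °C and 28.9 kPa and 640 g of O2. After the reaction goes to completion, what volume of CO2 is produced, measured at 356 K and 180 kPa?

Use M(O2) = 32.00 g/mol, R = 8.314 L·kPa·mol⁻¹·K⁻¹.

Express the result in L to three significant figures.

273 L

n(CO) = PV/RT = (28.9 × 3260) / (8.314 × 683.15) = 16.59 mol
n(O2) = 640 / 32.00 = 20.00 mol
For 16.59 mol CO, stoichiometry requires (1/2) × 16.59 = 8.295 mol O2; 20.00 mol is available, so CO is limiting.
n(CO2) = (2/2) × 16.59 = 16.59 mol
V(CO2) = nRT/P = 16.59 × 8.314 × 356 / 180 = 272.8 L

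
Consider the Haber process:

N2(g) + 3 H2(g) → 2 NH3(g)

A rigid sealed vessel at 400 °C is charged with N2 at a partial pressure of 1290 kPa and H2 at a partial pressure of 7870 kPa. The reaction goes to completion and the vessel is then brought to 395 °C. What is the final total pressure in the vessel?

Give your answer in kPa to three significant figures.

At constant V, partial pressures at 400 °C are proportional to moles, so apply stoichiometry directly to pressures.
P(H2) required for 1290 kPa of N2 = (3/1) × 1290 = 3870 kPa; available 7870 kPa, so N2 is limiting.
P(H2) remaining = 7870 − (3/1) × 1290 = 4000 kPa
P(gaseous products) = (2)/1 × 1290 = 2580 kPa
P_total at 400 °C = 4000 + 2580 = 6580 kPa
Scaling to 395 °C: P = 6580 × 668.15/673.15 = 6531 kPa

6530 kPa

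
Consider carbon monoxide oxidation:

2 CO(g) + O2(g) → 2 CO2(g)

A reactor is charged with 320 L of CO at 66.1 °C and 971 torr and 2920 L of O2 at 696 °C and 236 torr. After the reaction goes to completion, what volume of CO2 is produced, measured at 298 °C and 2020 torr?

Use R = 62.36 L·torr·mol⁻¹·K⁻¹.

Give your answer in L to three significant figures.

259 L

n(CO) = PV/RT = (971 × 320) / (62.36 × 339.25) = 14.69 mol
n(O2) = PV/RT = (236 × 2920) / (62.36 × 969.15) = 11.40 mol
For 14.69 mol CO, stoichiometry requires (1/2) × 14.69 = 7.345 mol O2; 11.40 mol is available, so CO is limiting.
n(CO2) = (2/2) × 14.69 = 14.69 mol
V(CO2) = nRT/P = 14.69 × 62.36 × 571.15 / 2020 = 259.0 L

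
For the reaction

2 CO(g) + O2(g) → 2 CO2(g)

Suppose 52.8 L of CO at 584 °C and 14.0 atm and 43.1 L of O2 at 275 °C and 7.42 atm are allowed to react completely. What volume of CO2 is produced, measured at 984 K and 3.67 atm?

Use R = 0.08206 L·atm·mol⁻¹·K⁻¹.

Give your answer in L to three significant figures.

231 L

n(CO) = PV/RT = (14.0 × 52.8) / (0.08206 × 857.15) = 10.51 mol
n(O2) = PV/RT = (7.42 × 43.1) / (0.08206 × 548.15) = 7.110 mol
For 10.51 mol CO, stoichiometry requires (1/2) × 10.51 = 5.255 mol O2; 7.110 mol is available, so CO is limiting.
n(CO2) = (2/2) × 10.51 = 10.51 mol
V(CO2) = nRT/P = 10.51 × 0.08206 × 984 / 3.67 = 231.2 L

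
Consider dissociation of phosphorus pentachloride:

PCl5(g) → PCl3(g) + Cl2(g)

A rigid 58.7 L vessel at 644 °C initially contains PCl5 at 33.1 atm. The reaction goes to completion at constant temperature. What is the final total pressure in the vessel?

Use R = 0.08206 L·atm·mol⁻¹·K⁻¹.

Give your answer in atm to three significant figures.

66.2 atm

Since T and V are fixed, P_final/P_initial = n_final/n_initial = 2/1.
P_final = (2/1) × 33.1 = 66.20 atm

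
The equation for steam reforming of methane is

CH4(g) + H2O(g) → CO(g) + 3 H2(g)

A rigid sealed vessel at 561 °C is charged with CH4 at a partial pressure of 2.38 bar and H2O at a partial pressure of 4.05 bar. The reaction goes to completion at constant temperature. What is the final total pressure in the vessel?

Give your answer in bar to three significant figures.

11.2 bar

At constant V, partial pressures at 561 °C are proportional to moles, so apply stoichiometry directly to pressures.
P(H2O) required for 2.38 bar of CH4 = (1/1) × 2.38 = 2.380 bar; available 4.05 bar, so CH4 is limiting.
P(H2O) remaining = 4.05 − (1/1) × 2.38 = 1.670 bar
P(gaseous products) = (1+3)/1 × 2.38 = 9.520 bar
P_total at 561 °C = 1.670 + 9.520 = 11.19 bar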